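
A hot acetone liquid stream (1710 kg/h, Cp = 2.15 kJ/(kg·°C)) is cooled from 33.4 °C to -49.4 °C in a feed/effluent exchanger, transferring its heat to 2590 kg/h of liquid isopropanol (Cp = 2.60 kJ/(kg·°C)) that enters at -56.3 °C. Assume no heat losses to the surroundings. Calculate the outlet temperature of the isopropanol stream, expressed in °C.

T_c,out = -11.1 °C

Heat released by hot stream: Q = 1710 × 2.15 × (33.4 − -49.4) = 304410 kJ/h
Energy balance on cold side (adiabatic exchanger): Q = ṁ_c·Cp_c·(T_c,out − T_c,in)
T_c,out = -56.3 + 304410/(2590 × 2.60) = -11.094 °C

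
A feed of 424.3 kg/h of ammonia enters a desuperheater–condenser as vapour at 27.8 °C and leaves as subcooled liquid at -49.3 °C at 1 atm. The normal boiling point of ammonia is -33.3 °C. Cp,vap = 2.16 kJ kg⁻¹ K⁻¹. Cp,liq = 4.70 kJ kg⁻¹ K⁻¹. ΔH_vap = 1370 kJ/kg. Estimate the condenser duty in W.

vapour 27.8→-33.3 °C: -131.98 kJ/kg
condensation at -33.3 °C: -1370 kJ/kg
liquid -33.3→-49.3 °C: -75.2 kJ/kg
Δh = -131.98 + -1370 + -75.2 = -1577.2 kJ/kg
Q = ṁ·Δh = 424.3 kg/h × -1577.2 kJ/kg = -669200 kJ/h
|Q| = 185.89 kW = 185890 W

Q_c = 186000 W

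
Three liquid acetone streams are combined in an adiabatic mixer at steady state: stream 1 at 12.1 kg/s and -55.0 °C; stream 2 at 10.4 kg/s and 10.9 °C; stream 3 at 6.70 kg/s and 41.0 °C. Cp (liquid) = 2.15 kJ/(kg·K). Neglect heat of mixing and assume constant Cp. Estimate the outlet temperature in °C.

T_out = -9.50 °C

No heat crosses the boundary, so H_out = H_in.
Σ ṁᵢCp,ᵢTᵢ = 12.1×2.15×-55.0 + 10.4×2.15×10.9 + 6.70×2.15×41.0 = -596.5
Σ ṁᵢCp,ᵢ = 12.1×2.15 + 10.4×2.15 + 6.70×2.15 = 62.78
T_out = -596.5 / 62.78 = -9.5014 °C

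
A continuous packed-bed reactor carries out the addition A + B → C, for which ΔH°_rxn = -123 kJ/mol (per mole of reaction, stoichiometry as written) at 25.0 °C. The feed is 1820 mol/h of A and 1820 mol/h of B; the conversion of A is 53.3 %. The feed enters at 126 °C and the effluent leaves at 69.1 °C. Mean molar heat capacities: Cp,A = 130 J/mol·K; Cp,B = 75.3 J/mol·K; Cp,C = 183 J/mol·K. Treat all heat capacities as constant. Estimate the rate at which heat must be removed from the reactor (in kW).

Extent of reaction ξ = 0.533 × 1820 = 970.06 mol/h
Reaction term: ξ·ΔH°_rxn = 970.06 × -123 = -119320 kJ/h
Sensible, feed 126→25 °C: -37738 kJ/h
Outlet flows (mol/h): A 849.94, B 849.94, C 970.06
Sensible, products 25→69.1 °C: 15524 kJ/h
Q = ΔH = -141530 kJ/h = -39.314 kW
Heat removed = 39.314 kW

Q_out = 39.3 kW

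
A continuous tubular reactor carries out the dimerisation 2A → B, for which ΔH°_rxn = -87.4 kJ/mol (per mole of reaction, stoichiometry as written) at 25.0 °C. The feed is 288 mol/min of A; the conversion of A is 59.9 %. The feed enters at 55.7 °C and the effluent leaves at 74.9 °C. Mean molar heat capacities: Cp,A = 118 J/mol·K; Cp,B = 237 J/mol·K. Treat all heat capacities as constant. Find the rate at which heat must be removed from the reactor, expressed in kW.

Q_out = 115 kW

Extent of reaction ξ = 0.599 × 288 / 2 = 86.256 mol/min
Reaction term: ξ·ΔH°_rxn = 86.256 × -87.4 = -7538.8 kJ/min
Sensible, feed 55.7→25 °C: -1043.3 kJ/min
Outlet flows (mol/min): A 115.49, B 86.256
Sensible, products 25→74.9 °C: 1700.1 kJ/min
Q = ΔH = -6882 kJ/min = -114.7 kW
Heat removed = 114.7 kW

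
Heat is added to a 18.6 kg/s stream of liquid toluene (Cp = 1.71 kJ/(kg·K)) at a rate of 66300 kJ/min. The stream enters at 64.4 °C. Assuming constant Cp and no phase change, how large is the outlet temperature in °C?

T_out = 99.1 °C

Q = 66300 kJ/min = 1105 kJ/s
ΔT = Q/(ṁ·Cp) = 1105/(18.6×1.71) = 34.742 K
T_out = 64.4 + 34.742 = 99.142 °C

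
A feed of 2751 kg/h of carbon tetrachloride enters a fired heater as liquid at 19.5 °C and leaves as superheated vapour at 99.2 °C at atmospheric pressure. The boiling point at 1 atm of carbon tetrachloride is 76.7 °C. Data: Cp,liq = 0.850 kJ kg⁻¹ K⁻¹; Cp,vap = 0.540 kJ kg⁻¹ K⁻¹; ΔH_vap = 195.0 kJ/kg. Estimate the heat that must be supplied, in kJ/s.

liquid 19.5→76.7 °C: 48.62 kJ/kg
vaporisation at 76.7 °C: 195 kJ/kg
vapour 76.7→99.2 °C: 12.15 kJ/kg
Δh = 48.62 + 195 + 12.15 = 255.77 kJ/kg
Q = ṁ·Δh = 2751 kg/h × 255.77 kJ/kg = 703620 kJ/h
|Q| = 195.45 kW

Q = 195 kJ/s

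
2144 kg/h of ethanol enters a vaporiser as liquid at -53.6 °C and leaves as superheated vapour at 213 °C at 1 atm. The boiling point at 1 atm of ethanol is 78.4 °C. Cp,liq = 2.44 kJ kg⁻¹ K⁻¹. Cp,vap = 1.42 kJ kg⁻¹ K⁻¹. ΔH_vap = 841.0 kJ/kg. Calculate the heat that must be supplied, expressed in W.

liquid -53.6→78.4 °C: 322.08 kJ/kg
vaporisation at 78.4 °C: 841 kJ/kg
vapour 78.4→213 °C: 191.13 kJ/kg
Δh = 322.08 + 841 + 191.13 = 1354.2 kJ/kg
Q = ṁ·Δh = 2144 kg/h × 1354.2 kJ/kg = 2.9034e+06 kJ/h
|Q| = 806.51 kW = 806510 W

Q = 807000 W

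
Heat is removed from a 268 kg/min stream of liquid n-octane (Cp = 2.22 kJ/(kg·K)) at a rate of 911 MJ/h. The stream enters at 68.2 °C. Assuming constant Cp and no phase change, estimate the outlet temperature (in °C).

Q = 911 MJ/h = 15183 kJ/min
ΔT = Q/(ṁ·Cp) = 15183/(268×2.22) = 25.52 K
T_out = 68.2 − 25.52 = 42.68 °C

T_out = 42.7 °C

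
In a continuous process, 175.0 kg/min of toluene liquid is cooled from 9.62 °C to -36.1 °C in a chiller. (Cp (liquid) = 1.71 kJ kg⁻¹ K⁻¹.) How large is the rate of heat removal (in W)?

Q = ṁ·Cp·ΔT = 175.0 × 1.71 × (-36.1 − 9.62) = -13682 kJ/min
Converting: 13682 / 60 s = 228.03 kW
Cooling duty = 228030 W

Q_c = 228000 W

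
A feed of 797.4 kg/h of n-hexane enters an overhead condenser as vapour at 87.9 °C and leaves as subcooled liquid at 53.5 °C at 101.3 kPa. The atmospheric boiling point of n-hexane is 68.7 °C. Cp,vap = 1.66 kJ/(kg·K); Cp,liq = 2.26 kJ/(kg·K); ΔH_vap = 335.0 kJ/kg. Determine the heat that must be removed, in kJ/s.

vapour 87.9→68.7 °C: -31.872 kJ/kg
condensation at 68.7 °C: -335 kJ/kg
liquid 68.7→53.5 °C: -34.352 kJ/kg
Δh = -31.872 + -335 + -34.352 = -401.22 kJ/kg
Q = ṁ·Δh = 797.4 kg/h × -401.22 kJ/kg = -319940 kJ/h
|Q| = 88.871 kW

Q_c = 88.9 kJ/s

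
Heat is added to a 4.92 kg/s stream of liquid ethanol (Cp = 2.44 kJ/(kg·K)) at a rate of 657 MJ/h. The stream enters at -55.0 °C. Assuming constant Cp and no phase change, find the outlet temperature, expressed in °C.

Q = 657 MJ/h = 182.5 kJ/s
ΔT = Q/(ṁ·Cp) = 182.5/(4.92×2.44) = 15.202 K
T_out = -55.0 + 15.202 = -39.798 °C

T_out = -39.8 °C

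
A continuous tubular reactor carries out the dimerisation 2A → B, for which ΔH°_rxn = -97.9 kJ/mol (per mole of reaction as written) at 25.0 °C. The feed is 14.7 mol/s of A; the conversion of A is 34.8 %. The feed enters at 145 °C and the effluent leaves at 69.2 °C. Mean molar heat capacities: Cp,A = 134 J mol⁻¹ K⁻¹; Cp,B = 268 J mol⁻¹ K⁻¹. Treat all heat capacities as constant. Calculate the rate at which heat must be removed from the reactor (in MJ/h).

Q_out = 1440 MJ/h

Extent of reaction ξ = 0.348 × 14.7 / 2 = 2.5578 mol/s
Reaction term: ξ·ΔH°_rxn = 2.5578 × -97.9 = -250.41 kJ/s
Sensible, feed 145→25 °C: -236.38 kJ/s
Outlet flows (mol/s): A 9.5844, B 2.5578
Sensible, products 25→69.2 °C: 87.065 kJ/s
Q = ΔH = -399.72 kJ/s = -399.72 kW
Heat removed = 1439 MJ/h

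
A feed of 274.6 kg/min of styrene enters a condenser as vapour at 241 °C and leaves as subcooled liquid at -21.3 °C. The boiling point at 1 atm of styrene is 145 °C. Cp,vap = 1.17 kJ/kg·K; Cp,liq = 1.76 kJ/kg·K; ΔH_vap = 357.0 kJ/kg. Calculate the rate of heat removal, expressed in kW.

vapour 241→145 °C: -112.32 kJ/kg
condensation at 145 °C: -357 kJ/kg
liquid 145→-21.3 °C: -292.69 kJ/kg
Δh = -112.32 + -357 + -292.69 = -762.01 kJ/kg
Q = ṁ·Δh = 274.6 kg/min × -762.01 kJ/kg = -209250 kJ/min
|Q| = 3487.5 kW

Q_c = 3490 kW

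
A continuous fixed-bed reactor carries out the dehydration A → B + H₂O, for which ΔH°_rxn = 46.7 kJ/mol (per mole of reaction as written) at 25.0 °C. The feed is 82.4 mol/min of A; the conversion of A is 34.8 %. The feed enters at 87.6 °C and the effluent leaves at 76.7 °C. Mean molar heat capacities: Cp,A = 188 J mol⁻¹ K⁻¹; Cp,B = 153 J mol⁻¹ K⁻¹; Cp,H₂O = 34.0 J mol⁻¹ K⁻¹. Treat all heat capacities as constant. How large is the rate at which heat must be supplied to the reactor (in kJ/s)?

Extent of reaction ξ = 0.348 × 82.4 = 28.675 mol/min
Reaction term: ξ·ΔH°_rxn = 28.675 × 46.7 = 1339.1 kJ/min
Sensible, feed 87.6→25 °C: -969.75 kJ/min
Outlet flows (mol/min): A 53.725, B 28.675, H₂O 28.675
Sensible, products 25→76.7 °C: 799.41 kJ/min
Q = ΔH = 1168.8 kJ/min = 19.48 kW
Heat supplied = 19.48 kJ/s

Q_in = 19.5 kJ/s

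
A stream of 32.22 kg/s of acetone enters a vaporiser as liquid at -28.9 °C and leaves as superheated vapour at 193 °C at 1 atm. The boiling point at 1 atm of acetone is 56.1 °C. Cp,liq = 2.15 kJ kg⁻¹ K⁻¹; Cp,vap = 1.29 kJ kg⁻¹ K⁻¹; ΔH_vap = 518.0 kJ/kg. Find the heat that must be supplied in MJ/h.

Q = 102000 MJ/h

liquid -28.9→56.1 °C: 182.75 kJ/kg
vaporisation at 56.1 °C: 518 kJ/kg
vapour 56.1→193 °C: 176.6 kJ/kg
Δh = 182.75 + 518 + 176.6 = 877.35 kJ/kg
Q = ṁ·Δh = 32.22 kg/s × 877.35 kJ/kg = 28268 kJ/s
|Q| = 28268 kW = 101770 MJ/h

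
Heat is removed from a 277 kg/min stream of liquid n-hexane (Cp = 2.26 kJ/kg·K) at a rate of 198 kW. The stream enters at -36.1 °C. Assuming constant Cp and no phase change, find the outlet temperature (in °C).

Q = 198 kW = 11880 kJ/min
ΔT = Q/(ṁ·Cp) = 11880/(277×2.26) = 18.977 K
T_out = -36.1 − 18.977 = -55.077 °C

T_out = -55.1 °C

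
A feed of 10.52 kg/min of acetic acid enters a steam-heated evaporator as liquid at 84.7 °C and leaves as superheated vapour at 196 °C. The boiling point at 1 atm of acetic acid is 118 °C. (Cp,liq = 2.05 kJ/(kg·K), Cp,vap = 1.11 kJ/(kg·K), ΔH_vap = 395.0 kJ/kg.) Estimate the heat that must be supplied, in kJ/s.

Q = 96.4 kJ/s

liquid 84.7→118 °C: 68.265 kJ/kg
vaporisation at 118 °C: 395 kJ/kg
vapour 118→196 °C: 86.58 kJ/kg
Δh = 68.265 + 395 + 86.58 = 549.85 kJ/kg
Q = ṁ·Δh = 10.52 kg/min × 549.85 kJ/kg = 5784.4 kJ/min
|Q| = 96.406 kW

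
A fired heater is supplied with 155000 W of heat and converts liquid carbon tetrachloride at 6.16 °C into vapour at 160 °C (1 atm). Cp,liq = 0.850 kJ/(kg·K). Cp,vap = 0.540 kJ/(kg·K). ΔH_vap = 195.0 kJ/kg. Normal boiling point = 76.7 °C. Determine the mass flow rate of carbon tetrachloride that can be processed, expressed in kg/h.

Δh = 0.850×(76.7−6.16) + 195.0 + 0.540×(160−76.7) = 299.94 kJ/kg
Q = 155000 W = 155 kJ/s = 558000 kJ/h
ṁ = Q/Δh = 558000 / 299.94 = 1860.4 kg/h

ṁ = 1860 kg/h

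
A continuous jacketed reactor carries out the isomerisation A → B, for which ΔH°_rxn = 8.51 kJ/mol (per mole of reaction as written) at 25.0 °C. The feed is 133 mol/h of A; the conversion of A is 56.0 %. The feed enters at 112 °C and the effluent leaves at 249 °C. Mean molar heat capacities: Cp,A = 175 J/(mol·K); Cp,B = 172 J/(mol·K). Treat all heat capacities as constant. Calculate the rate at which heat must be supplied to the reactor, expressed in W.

Extent of reaction ξ = 0.560 × 133 = 74.48 mol/h
Reaction term: ξ·ΔH°_rxn = 74.48 × 8.51 = 633.82 kJ/h
Sensible, feed 112→25 °C: -2024.9 kJ/h
Outlet flows (mol/h): A 58.52, B 74.48
Sensible, products 25→249 °C: 5163.5 kJ/h
Q = ΔH = 3772.4 kJ/h = 1.0479 kW
Heat supplied = 1047.9 W

Q_in = 1050 W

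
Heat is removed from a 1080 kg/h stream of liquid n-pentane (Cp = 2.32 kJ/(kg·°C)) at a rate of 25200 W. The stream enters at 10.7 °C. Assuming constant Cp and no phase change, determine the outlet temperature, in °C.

T_out = -25.5 °C

Q = 25200 W = 90720 kJ/h
ΔT = Q/(ṁ·Cp) = 90720/(1080×2.32) = 36.207 K
T_out = 10.7 − 36.207 = -25.507 °C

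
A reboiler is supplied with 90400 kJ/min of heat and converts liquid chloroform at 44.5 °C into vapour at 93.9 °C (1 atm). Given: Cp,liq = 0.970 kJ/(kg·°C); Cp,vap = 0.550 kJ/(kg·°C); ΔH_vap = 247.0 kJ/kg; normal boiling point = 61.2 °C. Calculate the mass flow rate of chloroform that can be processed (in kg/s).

Δh = 0.970×(61.2−44.5) + 247.0 + 0.550×(93.9−61.2) = 281.18 kJ/kg
Q = 90400 kJ/min = 1506.7 kJ/s = 1506.7 kJ/s
ṁ = Q/Δh = 1506.7 / 281.18 = 5.3583 kg/s

ṁ = 5.36 kg/s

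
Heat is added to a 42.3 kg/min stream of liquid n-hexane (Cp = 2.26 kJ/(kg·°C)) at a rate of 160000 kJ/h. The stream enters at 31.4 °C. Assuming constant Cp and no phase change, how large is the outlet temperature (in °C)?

T_out = 59.3 °C

Q = 160000 kJ/h = 2666.7 kJ/min
ΔT = Q/(ṁ·Cp) = 2666.7/(42.3×2.26) = 27.895 K
T_out = 31.4 + 27.895 = 59.295 °C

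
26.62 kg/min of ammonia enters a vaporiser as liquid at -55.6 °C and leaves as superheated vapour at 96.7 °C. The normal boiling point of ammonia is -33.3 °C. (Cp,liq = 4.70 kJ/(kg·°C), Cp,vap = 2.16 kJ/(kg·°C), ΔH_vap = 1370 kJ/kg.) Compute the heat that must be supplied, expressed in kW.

liquid -55.6→-33.3 °C: 104.81 kJ/kg
vaporisation at -33.3 °C: 1370 kJ/kg
vapour -33.3→96.7 °C: 280.8 kJ/kg
Δh = 104.81 + 1370 + 280.8 = 1755.6 kJ/kg
Q = ṁ·Δh = 26.62 kg/min × 1755.6 kJ/kg = 46734 kJ/min
|Q| = 778.91 kW

Q = 779 kW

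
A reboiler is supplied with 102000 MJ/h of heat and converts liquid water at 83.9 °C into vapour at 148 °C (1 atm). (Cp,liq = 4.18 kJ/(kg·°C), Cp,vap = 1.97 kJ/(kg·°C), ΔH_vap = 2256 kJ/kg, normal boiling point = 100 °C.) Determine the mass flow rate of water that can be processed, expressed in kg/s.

ṁ = 11.7 kg/s

Δh = 4.18×(100−83.9) + 2256 + 1.97×(148−100) = 2417.9 kJ/kg
Q = 102000 MJ/h = 28333 kJ/s = 28333 kJ/s
ṁ = Q/Δh = 28333 / 2417.9 = 11.718 kg/s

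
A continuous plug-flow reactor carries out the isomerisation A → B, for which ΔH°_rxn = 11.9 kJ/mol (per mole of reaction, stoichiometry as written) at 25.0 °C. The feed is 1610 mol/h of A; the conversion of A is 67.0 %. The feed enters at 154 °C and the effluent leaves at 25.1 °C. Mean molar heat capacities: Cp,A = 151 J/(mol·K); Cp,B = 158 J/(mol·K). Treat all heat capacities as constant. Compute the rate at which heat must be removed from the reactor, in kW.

Q_out = 5.14 kW

Extent of reaction ξ = 0.670 × 1610 = 1078.7 mol/h
Reaction term: ξ·ΔH°_rxn = 1078.7 × 11.9 = 12837 kJ/h
Sensible, feed 154→25 °C: -31361 kJ/h
Outlet flows (mol/h): A 531.3, B 1078.7
Sensible, products 25→25.1 °C: 25.066 kJ/h
Q = ΔH = -18500 kJ/h = -5.1388 kW
Heat removed = 5.1388 kW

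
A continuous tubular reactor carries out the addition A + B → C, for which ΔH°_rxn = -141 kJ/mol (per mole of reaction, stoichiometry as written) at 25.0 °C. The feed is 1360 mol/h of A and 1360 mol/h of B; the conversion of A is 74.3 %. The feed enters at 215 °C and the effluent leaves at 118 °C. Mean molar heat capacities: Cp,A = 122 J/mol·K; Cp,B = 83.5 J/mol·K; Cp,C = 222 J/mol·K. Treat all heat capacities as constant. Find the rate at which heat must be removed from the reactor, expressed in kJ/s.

Q_out = 46.7 kJ/s

Extent of reaction ξ = 0.743 × 1360 = 1010.5 mol/h
Reaction term: ξ·ΔH°_rxn = 1010.5 × -141 = -142480 kJ/h
Sensible, feed 215→25 °C: -53101 kJ/h
Outlet flows (mol/h): A 349.52, B 349.52, C 1010.5
Sensible, products 25→118 °C: 27542 kJ/h
Q = ΔH = -168040 kJ/h = -46.677 kW
Heat removed = 46.677 kJ/s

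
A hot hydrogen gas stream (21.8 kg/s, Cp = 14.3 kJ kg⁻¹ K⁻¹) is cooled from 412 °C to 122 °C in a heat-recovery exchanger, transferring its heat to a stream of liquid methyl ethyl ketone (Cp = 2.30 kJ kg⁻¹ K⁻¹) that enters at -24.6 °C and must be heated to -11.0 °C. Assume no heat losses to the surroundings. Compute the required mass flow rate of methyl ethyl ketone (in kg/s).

ṁ_c = 2890 kg/s

Heat released by hot stream: Q = 21.8 × 14.3 × (412 − 122) = 90405 kJ/s
Energy balance on cold side (adiabatic exchanger): Q = ṁ_c·Cp_c·(T_c,out − T_c,in)
ṁ_c = 90405 / [2.30 × (-11.0 − -24.6)] = 2890.2 kg/s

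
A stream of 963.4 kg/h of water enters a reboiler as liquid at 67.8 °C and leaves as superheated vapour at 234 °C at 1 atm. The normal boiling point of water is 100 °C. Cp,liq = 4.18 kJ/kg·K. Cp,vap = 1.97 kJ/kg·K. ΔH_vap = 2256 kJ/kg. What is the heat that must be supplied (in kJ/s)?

liquid 67.8→100 °C: 134.6 kJ/kg
vaporisation at 100 °C: 2256 kJ/kg
vapour 100→234 °C: 263.98 kJ/kg
Δh = 134.6 + 2256 + 263.98 = 2654.6 kJ/kg
Q = ṁ·Δh = 963.4 kg/h × 2654.6 kJ/kg = 2.5574e+06 kJ/h
|Q| = 710.39 kW

Q = 710 kJ/s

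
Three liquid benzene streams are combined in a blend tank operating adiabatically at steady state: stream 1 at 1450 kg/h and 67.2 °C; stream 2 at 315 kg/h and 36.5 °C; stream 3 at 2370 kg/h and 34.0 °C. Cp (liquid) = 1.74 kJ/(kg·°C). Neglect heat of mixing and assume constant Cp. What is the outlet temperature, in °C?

Energy balance with Q = 0: Σ ṁᵢCp,ᵢ(T_out − Tᵢ) = 0
Σ ṁᵢCp,ᵢTᵢ = 1450×1.74×67.2 + 315×1.74×36.5 + 2370×1.74×34.0 = 329760
Σ ṁᵢCp,ᵢ = 1450×1.74 + 315×1.74 + 2370×1.74 = 7194.9
T_out = 329760 / 7194.9 = 45.833 °C

T_out = 45.8 °C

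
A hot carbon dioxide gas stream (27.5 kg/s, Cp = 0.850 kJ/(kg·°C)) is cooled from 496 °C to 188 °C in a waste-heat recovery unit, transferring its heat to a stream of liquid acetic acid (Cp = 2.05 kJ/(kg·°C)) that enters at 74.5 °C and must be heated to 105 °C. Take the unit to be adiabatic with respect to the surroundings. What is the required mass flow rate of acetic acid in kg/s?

Heat released by hot stream: Q = 27.5 × 0.850 × (496 − 188) = 7199.5 kJ/s
Energy balance on cold side (adiabatic exchanger): Q = ṁ_c·Cp_c·(T_c,out − T_c,in)
ṁ_c = 7199.5 / [2.05 × (105 − 74.5)] = 115.15 kg/s

ṁ_c = 115 kg/s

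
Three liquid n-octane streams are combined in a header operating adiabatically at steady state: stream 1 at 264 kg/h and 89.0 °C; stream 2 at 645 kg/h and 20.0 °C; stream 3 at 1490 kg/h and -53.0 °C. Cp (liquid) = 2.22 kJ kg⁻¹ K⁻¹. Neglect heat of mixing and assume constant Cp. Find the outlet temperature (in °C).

T_out = -17.7 °C

Adiabatic, steady state ⇒ Σ ṁᵢCp,ᵢ(T_out − Tᵢ) = 0
Σ ṁᵢCp,ᵢTᵢ = 264×2.22×89.0 + 645×2.22×20.0 + 1490×2.22×-53.0 = -94514
Σ ṁᵢCp,ᵢ = 264×2.22 + 645×2.22 + 1490×2.22 = 5325.8
T_out = -94514 / 5325.8 = -17.747 °C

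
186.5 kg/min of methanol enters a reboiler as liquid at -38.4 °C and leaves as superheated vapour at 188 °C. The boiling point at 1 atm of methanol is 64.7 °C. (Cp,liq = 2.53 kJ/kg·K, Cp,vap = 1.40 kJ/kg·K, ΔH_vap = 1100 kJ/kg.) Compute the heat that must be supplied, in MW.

liquid -38.4→64.7 °C: 260.84 kJ/kg
vaporisation at 64.7 °C: 1100 kJ/kg
vapour 64.7→188 °C: 172.62 kJ/kg
Δh = 260.84 + 1100 + 172.62 = 1533.5 kJ/kg
Q = ṁ·Δh = 186.5 kg/min × 1533.5 kJ/kg = 285990 kJ/min
|Q| = 4766.5 kW = 4.7665 MW

Q = 4.77 MW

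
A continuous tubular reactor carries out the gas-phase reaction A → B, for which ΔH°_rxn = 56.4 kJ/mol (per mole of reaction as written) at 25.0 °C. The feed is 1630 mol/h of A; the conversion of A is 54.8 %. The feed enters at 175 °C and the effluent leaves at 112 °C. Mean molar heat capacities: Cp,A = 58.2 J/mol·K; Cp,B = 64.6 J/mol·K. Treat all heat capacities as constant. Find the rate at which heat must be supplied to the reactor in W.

Q_in = 12500 W

Extent of reaction ξ = 0.548 × 1630 = 893.24 mol/h
Reaction term: ξ·ΔH°_rxn = 893.24 × 56.4 = 50379 kJ/h
Sensible, feed 175→25 °C: -14230 kJ/h
Outlet flows (mol/h): A 736.76, B 893.24
Sensible, products 25→112 °C: 8750.7 kJ/h
Q = ΔH = 44900 kJ/h = 12.472 kW
Heat supplied = 12472 W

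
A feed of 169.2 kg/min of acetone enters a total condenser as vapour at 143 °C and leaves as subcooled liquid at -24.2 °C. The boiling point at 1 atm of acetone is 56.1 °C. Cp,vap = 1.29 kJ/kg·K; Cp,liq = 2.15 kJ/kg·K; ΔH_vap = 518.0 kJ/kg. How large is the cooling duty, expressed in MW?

Q_c = 2.26 MW

vapour 143→56.1 °C: -112.1 kJ/kg
condensation at 56.1 °C: -518 kJ/kg
liquid 56.1→-24.2 °C: -172.64 kJ/kg
Δh = -112.1 + -518 + -172.64 = -802.75 kJ/kg
Q = ṁ·Δh = 169.2 kg/min × -802.75 kJ/kg = -135820 kJ/min
|Q| = 2263.7 kW = 2.2637 MW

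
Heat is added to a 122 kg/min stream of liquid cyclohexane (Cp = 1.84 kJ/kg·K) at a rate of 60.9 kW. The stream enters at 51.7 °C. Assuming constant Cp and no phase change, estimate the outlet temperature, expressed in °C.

Q = 60.9 kW = 3654 kJ/min
ΔT = Q/(ṁ·Cp) = 3654/(122×1.84) = 16.278 K
T_out = 51.7 + 16.278 = 67.978 °C

T_out = 68.0 °C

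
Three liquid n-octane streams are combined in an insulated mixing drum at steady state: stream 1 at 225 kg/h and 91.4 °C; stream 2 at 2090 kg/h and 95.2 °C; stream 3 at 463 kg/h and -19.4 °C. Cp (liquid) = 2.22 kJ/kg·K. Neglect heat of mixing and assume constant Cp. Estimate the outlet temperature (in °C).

Adiabatic, steady state ⇒ Σ ṁᵢCp,ᵢ(T_out − Tᵢ) = 0
Σ ṁᵢCp,ᵢTᵢ = 225×2.22×91.4 + 2090×2.22×95.2 + 463×2.22×-19.4 = 467420
Σ ṁᵢCp,ᵢ = 225×2.22 + 2090×2.22 + 463×2.22 = 6167.2
T_out = 467420 / 6167.2 = 75.792 °C

T_out = 75.8 °C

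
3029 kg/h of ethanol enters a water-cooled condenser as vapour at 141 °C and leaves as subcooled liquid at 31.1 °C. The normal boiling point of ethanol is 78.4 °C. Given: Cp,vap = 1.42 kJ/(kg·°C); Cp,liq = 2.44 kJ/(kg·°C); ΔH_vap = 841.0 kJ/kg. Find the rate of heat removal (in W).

vapour 141→78.4 °C: -88.892 kJ/kg
condensation at 78.4 °C: -841 kJ/kg
liquid 78.4→31.1 °C: -115.41 kJ/kg
Δh = -88.892 + -841 + -115.41 = -1045.3 kJ/kg
Q = ṁ·Δh = 3029 kg/h × -1045.3 kJ/kg = -3.1662e+06 kJ/h
|Q| = 879.51 kW = 879510 W

Q_c = 880000 W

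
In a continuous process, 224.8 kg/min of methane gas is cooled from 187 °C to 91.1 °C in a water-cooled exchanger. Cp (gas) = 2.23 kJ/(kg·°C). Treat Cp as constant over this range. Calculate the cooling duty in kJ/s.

Q_c = 801 kJ/s

Q = ṁ·Cp·ΔT = 224.8 × 2.23 × (91.1 − 187) = -48075 kJ/min
Converting: 48075 / 60 s = 801.25 kW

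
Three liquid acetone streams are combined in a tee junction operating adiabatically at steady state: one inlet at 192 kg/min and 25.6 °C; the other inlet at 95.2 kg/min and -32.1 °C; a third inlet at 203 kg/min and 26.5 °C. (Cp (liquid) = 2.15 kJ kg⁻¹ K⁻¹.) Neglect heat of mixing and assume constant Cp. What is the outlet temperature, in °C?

T_out = 14.8 °C

Adiabatic, steady state ⇒ Σ ṁᵢCp,ᵢ(T_out − Tᵢ) = 0
Σ ṁᵢCp,ᵢTᵢ = 192×2.15×25.6 + 95.2×2.15×-32.1 + 203×2.15×26.5 = 15563
Σ ṁᵢCp,ᵢ = 192×2.15 + 95.2×2.15 + 203×2.15 = 1053.9
T_out = 15563 / 1053.9 = 14.767 °C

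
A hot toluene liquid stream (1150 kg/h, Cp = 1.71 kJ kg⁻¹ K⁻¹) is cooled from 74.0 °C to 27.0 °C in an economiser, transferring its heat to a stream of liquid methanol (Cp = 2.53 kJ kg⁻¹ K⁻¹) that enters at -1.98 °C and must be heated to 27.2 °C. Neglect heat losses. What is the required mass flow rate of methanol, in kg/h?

Heat released by hot stream: Q = 1150 × 1.71 × (74.0 − 27.0) = 92426 kJ/h
Energy balance on cold side (adiabatic exchanger): Q = ṁ_c·Cp_c·(T_c,out − T_c,in)
ṁ_c = 92426 / [2.53 × (27.2 − -1.98)] = 1251.9 kg/h

ṁ_c = 1250 kg/h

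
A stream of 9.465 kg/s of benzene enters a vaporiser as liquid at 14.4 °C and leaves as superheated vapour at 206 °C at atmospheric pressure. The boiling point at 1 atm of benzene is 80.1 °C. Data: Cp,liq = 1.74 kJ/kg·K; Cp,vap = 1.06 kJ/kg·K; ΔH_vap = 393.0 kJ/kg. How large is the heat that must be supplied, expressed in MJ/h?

liquid 14.4→80.1 °C: 114.32 kJ/kg
vaporisation at 80.1 °C: 393 kJ/kg
vapour 80.1→206 °C: 133.45 kJ/kg
Δh = 114.32 + 393 + 133.45 = 640.77 kJ/kg
Q = ṁ·Δh = 9.465 kg/s × 640.77 kJ/kg = 6064.9 kJ/s
|Q| = 6064.9 kW = 21834 MJ/h

Q = 21800 MJ/h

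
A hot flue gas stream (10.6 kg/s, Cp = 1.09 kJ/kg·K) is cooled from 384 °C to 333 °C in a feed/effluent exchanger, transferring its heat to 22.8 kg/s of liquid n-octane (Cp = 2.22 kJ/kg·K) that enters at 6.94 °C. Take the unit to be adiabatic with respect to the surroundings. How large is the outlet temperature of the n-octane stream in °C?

Heat released by hot stream: Q = 10.6 × 1.09 × (384 − 333) = 589.25 kJ/s
Energy balance on cold side (adiabatic exchanger): Q = ṁ_c·Cp_c·(T_c,out − T_c,in)
T_c,out = 6.94 + 589.25/(22.8 × 2.22) = 18.582 °C

T_c,out = 18.6 °C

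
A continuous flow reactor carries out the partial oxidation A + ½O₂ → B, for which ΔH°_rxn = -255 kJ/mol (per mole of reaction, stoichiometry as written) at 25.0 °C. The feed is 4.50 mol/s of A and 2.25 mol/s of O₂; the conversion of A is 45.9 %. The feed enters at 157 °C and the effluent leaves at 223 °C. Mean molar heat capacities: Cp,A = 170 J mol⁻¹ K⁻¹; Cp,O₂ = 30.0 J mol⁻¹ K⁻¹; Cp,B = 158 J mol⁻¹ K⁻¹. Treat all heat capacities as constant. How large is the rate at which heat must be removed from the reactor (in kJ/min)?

Q_out = 29000 kJ/min

Extent of reaction ξ = 0.459 × 4.50 = 2.0655 mol/s
Reaction term: ξ·ΔH°_rxn = 2.0655 × -255 = -526.7 kJ/s
Sensible, feed 157→25 °C: -109.89 kJ/s
Outlet flows (mol/s): A 2.4345, O₂ 1.2172, B 2.0655
Sensible, products 25→223 °C: 153.79 kJ/s
Q = ΔH = -482.8 kJ/s = -482.8 kW
Heat removed = 28968 kJ/min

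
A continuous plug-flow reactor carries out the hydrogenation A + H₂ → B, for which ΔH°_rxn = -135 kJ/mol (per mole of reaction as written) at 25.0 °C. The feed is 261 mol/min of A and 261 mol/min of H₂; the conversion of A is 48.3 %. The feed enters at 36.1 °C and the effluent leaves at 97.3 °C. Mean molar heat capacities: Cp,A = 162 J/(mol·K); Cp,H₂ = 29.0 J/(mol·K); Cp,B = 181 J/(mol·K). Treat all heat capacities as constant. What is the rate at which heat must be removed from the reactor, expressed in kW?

Q_out = 234 kW

Extent of reaction ξ = 0.483 × 261 = 126.06 mol/min
Reaction term: ξ·ΔH°_rxn = 126.06 × -135 = -17019 kJ/min
Sensible, feed 36.1→25 °C: -553.35 kJ/min
Outlet flows (mol/min): A 134.94, H₂ 134.94, B 126.06
Sensible, products 25→97.3 °C: 3513.1 kJ/min
Q = ΔH = -14059 kJ/min = -234.31 kW
Heat removed = 234.31 kW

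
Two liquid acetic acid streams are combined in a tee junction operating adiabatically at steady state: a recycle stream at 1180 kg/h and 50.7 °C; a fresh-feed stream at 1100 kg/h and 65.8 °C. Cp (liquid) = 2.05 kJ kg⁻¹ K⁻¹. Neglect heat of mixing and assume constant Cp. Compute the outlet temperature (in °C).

T_out = 58.0 °C

Adiabatic, steady state ⇒ Σ ṁᵢCp,ᵢ(T_out − Tᵢ) = 0
T_out = Σ ṁᵢCp,ᵢTᵢ / Σ ṁᵢCp,ᵢ
      = 271020 / 4674 = 57.985 °C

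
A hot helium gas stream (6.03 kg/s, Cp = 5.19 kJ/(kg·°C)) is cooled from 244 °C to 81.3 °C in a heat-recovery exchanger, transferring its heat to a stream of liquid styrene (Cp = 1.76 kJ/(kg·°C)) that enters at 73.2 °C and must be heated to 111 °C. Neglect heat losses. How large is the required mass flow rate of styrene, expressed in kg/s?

Heat released by hot stream: Q = 6.03 × 5.19 × (244 − 81.3) = 5091.8 kJ/s
Energy balance on cold side (adiabatic exchanger): Q = ṁ_c·Cp_c·(T_c,out − T_c,in)
ṁ_c = 5091.8 / [1.76 × (111 − 73.2)] = 76.536 kg/s

ṁ_c = 76.5 kg/s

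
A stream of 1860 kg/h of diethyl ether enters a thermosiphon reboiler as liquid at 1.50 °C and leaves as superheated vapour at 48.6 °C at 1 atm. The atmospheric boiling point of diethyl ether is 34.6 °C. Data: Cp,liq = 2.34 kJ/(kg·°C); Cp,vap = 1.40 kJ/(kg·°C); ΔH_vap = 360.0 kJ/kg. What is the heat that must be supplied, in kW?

Q = 236 kW

liquid 1.50→34.6 °C: 77.454 kJ/kg
vaporisation at 34.6 °C: 360 kJ/kg
vapour 34.6→48.6 °C: 19.6 kJ/kg
Δh = 77.454 + 360 + 19.6 = 457.05 kJ/kg
Q = ṁ·Δh = 1860 kg/h × 457.05 kJ/kg = 850120 kJ/h
|Q| = 236.14 kW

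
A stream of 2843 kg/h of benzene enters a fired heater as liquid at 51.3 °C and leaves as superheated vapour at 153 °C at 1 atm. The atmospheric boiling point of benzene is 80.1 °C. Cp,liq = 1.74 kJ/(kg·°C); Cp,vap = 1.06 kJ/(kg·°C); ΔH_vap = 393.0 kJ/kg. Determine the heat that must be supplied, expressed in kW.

liquid 51.3→80.1 °C: 50.112 kJ/kg
vaporisation at 80.1 °C: 393 kJ/kg
vapour 80.1→153 °C: 77.274 kJ/kg
Δh = 50.112 + 393 + 77.274 = 520.39 kJ/kg
Q = ṁ·Δh = 2843 kg/h × 520.39 kJ/kg = 1.4795e+06 kJ/h
|Q| = 410.96 kW

Q = 411 kW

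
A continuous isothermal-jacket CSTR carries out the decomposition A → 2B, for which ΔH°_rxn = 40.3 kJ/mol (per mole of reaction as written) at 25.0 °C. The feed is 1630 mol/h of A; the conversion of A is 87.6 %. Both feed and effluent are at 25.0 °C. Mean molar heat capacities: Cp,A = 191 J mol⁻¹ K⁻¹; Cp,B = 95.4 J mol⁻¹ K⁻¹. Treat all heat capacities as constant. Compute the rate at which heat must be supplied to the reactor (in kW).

Q_in = 16.0 kW

Extent of reaction ξ = 0.876 × 1630 = 1427.9 mol/h
Reaction term: ξ·ΔH°_rxn = 1427.9 × 40.3 = 57544 kJ/h
Q = ΔH = 57544 kJ/h = 15.984 kW
Heat supplied = 15.984 kW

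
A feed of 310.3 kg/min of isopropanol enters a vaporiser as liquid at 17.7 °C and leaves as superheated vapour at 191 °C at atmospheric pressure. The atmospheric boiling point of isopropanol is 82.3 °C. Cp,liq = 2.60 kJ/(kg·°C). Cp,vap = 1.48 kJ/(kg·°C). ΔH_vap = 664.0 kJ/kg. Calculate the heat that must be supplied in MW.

Q = 5.13 MW

liquid 17.7→82.3 °C: 167.96 kJ/kg
vaporisation at 82.3 °C: 664 kJ/kg
vapour 82.3→191 °C: 160.88 kJ/kg
Δh = 167.96 + 664 + 160.88 = 992.84 kJ/kg
Q = ṁ·Δh = 310.3 kg/min × 992.84 kJ/kg = 308080 kJ/min
|Q| = 5134.6 kW = 5.1346 MW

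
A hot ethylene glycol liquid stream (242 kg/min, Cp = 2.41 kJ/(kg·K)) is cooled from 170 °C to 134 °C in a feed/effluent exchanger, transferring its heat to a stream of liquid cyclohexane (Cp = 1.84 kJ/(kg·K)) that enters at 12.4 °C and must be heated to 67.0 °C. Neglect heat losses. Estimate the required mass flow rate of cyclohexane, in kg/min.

Heat released by hot stream: Q = 242 × 2.41 × (170 − 134) = 20996 kJ/min
Energy balance on cold side (adiabatic exchanger): Q = ṁ_c·Cp_c·(T_c,out − T_c,in)
ṁ_c = 20996 / [1.84 × (67.0 − 12.4)] = 208.99 kg/min

ṁ_c = 209 kg/min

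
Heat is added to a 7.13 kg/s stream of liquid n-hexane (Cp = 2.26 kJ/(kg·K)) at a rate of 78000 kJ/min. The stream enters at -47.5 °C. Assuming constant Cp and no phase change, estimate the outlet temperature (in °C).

Q = 78000 kJ/min = 1300 kJ/s
ΔT = Q/(ṁ·Cp) = 1300/(7.13×2.26) = 80.676 K
T_out = -47.5 + 80.676 = 33.176 °C

T_out = 33.2 °C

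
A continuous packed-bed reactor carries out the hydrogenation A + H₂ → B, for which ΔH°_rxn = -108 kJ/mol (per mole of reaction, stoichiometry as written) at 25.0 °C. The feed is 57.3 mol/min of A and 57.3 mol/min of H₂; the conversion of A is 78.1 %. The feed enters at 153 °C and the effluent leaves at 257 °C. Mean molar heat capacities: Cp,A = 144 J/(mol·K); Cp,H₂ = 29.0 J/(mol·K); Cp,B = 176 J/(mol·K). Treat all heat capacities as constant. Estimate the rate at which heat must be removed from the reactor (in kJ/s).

Extent of reaction ξ = 0.781 × 57.3 = 44.751 mol/min
Reaction term: ξ·ΔH°_rxn = 44.751 × -108 = -4833.1 kJ/min
Sensible, feed 153→25 °C: -1268.9 kJ/min
Outlet flows (mol/min): A 12.549, H₂ 12.549, B 44.751
Sensible, products 25→257 °C: 2330.9 kJ/min
Q = ΔH = -3771.1 kJ/min = -62.851 kW
Heat removed = 62.851 kJ/s

Q_out = 62.9 kJ/s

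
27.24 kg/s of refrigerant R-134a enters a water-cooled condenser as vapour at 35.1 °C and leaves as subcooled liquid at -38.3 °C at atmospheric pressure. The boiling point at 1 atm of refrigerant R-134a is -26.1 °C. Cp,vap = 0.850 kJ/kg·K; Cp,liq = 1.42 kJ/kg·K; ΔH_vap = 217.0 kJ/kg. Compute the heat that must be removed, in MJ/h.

Q_c = 28100 MJ/h

vapour 35.1→-26.1 °C: -52.02 kJ/kg
condensation at -26.1 °C: -217 kJ/kg
liquid -26.1→-38.3 °C: -17.324 kJ/kg
Δh = -52.02 + -217 + -17.324 = -286.34 kJ/kg
Q = ṁ·Δh = 27.24 kg/s × -286.34 kJ/kg = -7800 kJ/s
|Q| = 7800 kW = 28080 MJ/h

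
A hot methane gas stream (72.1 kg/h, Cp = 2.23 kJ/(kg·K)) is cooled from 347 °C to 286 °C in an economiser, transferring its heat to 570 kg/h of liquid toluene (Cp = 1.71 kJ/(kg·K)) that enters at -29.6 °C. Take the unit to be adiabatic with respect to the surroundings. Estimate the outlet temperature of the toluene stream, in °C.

T_c,out = -19.5 °C

Heat released by hot stream: Q = 72.1 × 2.23 × (347 − 286) = 9807.8 kJ/h
Energy balance on cold side (adiabatic exchanger): Q = ṁ_c·Cp_c·(T_c,out − T_c,in)
T_c,out = -29.6 + 9807.8/(570 × 1.71) = -19.538 °C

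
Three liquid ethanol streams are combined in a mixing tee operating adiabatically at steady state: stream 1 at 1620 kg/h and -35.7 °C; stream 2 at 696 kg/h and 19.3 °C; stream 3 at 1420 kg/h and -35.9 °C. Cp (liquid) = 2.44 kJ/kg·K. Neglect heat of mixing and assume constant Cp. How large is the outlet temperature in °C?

T_out = -25.5 °C

Energy balance with Q = 0: Σ ṁᵢCp,ᵢ(T_out − Tᵢ) = 0
T_out = Σ ṁᵢCp,ᵢTᵢ / Σ ṁᵢCp,ᵢ
      = -232730 / 9115.8 = -25.53 °C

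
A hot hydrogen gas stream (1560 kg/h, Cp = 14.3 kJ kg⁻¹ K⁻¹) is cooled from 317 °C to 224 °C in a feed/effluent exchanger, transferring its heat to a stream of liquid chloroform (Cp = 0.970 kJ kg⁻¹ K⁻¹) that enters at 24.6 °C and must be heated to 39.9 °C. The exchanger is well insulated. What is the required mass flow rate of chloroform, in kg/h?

ṁ_c = 140000 kg/h

Heat released by hot stream: Q = 1560 × 14.3 × (317 − 224) = 2.0746e+06 kJ/h
Energy balance on cold side (adiabatic exchanger): Q = ṁ_c·Cp_c·(T_c,out − T_c,in)
ṁ_c = 2.0746e+06 / [0.970 × (39.9 − 24.6)] = 139790 kg/h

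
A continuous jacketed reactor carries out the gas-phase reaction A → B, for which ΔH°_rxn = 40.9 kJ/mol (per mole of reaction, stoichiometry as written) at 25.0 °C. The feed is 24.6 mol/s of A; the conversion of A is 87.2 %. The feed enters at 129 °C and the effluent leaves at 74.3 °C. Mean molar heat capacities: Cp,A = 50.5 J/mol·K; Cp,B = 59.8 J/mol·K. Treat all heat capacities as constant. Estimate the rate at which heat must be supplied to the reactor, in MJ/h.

Extent of reaction ξ = 0.872 × 24.6 = 21.451 mol/s
Reaction term: ξ·ΔH°_rxn = 21.451 × 40.9 = 877.35 kJ/s
Sensible, feed 129→25 °C: -129.2 kJ/s
Outlet flows (mol/s): A 3.1488, B 21.451
Sensible, products 25→74.3 °C: 71.081 kJ/s
Q = ΔH = 819.24 kJ/s = 819.24 kW
Heat supplied = 2949.2 MJ/h

Q_in = 2950 MJ/h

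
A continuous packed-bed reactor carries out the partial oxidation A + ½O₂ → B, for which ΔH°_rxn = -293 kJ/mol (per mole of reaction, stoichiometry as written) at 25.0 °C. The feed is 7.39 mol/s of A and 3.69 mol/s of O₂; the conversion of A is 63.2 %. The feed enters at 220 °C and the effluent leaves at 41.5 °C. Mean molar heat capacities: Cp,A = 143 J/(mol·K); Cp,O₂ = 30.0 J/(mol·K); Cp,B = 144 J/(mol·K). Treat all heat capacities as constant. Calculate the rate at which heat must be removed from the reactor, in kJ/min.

Extent of reaction ξ = 0.632 × 7.39 = 4.6705 mol/s
Reaction term: ξ·ΔH°_rxn = 4.6705 × -293 = -1368.5 kJ/s
Sensible, feed 220→25 °C: -227.66 kJ/s
Outlet flows (mol/s): A 2.7195, O₂ 1.3548, B 4.6705
Sensible, products 25→41.5 °C: 18.184 kJ/s
Q = ΔH = -1577.9 kJ/s = -1577.9 kW
Heat removed = 94675 kJ/min

Q_out = 94700 kJ/min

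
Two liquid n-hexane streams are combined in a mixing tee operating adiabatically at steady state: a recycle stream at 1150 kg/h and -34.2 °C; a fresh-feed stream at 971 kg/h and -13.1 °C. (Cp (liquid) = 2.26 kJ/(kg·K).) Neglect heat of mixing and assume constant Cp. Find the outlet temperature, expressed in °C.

Energy balance with Q = 0: Σ ṁᵢCp,ᵢ(T_out − Tᵢ) = 0
T_out = Σ ṁᵢCp,ᵢTᵢ / Σ ṁᵢCp,ᵢ
      = -117630 / 4793.5 = -24.54 °C

T_out = -24.5 °C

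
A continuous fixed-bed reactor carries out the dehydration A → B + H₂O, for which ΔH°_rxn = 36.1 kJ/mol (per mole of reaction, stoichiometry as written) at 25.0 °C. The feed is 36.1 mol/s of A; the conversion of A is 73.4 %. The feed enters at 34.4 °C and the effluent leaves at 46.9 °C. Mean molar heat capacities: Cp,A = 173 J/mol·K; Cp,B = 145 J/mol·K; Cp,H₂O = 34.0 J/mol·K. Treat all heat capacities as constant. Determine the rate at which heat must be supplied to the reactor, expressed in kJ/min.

Extent of reaction ξ = 0.734 × 36.1 = 26.497 mol/s
Reaction term: ξ·ΔH°_rxn = 26.497 × 36.1 = 956.56 kJ/s
Sensible, feed 34.4→25 °C: -58.706 kJ/s
Outlet flows (mol/s): A 9.6026, B 26.497, H₂O 26.497
Sensible, products 25→46.9 °C: 140.25 kJ/s
Q = ΔH = 1038.1 kJ/s = 1038.1 kW
Heat supplied = 62286 kJ/min

Q_in = 62300 kJ/min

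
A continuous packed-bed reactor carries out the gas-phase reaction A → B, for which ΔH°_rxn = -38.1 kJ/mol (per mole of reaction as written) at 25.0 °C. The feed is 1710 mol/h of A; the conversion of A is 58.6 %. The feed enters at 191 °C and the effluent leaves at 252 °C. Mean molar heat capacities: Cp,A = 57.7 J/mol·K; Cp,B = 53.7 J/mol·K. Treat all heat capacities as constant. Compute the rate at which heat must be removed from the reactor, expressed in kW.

Extent of reaction ξ = 0.586 × 1710 = 1002.1 mol/h
Reaction term: ξ·ΔH°_rxn = 1002.1 × -38.1 = -38178 kJ/h
Sensible, feed 191→25 °C: -16379 kJ/h
Outlet flows (mol/h): A 707.94, B 1002.1
Sensible, products 25→252 °C: 21488 kJ/h
Q = ΔH = -33070 kJ/h = -9.186 kW
Heat removed = 9.186 kW

Q_out = 9.19 kW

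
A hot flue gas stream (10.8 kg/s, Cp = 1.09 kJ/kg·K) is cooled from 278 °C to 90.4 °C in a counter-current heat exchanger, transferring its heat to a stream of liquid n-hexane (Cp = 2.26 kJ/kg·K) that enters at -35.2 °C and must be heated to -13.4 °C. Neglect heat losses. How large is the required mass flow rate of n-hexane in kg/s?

ṁ_c = 44.8 kg/s

Heat released by hot stream: Q = 10.8 × 1.09 × (278 − 90.4) = 2208.4 kJ/s
Energy balance on cold side (adiabatic exchanger): Q = ṁ_c·Cp_c·(T_c,out − T_c,in)
ṁ_c = 2208.4 / [2.26 × (-13.4 − -35.2)] = 44.825 kg/s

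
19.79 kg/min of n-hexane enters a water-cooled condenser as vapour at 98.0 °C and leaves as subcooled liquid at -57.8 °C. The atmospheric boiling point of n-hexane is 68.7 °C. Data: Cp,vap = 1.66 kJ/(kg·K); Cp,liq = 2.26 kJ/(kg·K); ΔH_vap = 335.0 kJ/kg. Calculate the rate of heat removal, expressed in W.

Q_c = 221000 W

vapour 98.0→68.7 °C: -48.638 kJ/kg
condensation at 68.7 °C: -335 kJ/kg
liquid 68.7→-57.8 °C: -285.89 kJ/kg
Δh = -48.638 + -335 + -285.89 = -669.53 kJ/kg
Q = ṁ·Δh = 19.79 kg/min × -669.53 kJ/kg = -13250 kJ/min
|Q| = 220.83 kW = 220830 W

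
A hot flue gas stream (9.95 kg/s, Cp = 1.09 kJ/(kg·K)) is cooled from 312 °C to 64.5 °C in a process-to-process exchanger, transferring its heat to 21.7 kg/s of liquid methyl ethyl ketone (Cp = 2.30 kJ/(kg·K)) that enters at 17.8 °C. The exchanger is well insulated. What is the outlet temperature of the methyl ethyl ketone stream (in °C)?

Heat released by hot stream: Q = 9.95 × 1.09 × (312 − 64.5) = 2684.3 kJ/s
Energy balance on cold side (adiabatic exchanger): Q = ṁ_c·Cp_c·(T_c,out − T_c,in)
T_c,out = 17.8 + 2684.3/(21.7 × 2.30) = 71.582 °C

T_c,out = 71.6 °C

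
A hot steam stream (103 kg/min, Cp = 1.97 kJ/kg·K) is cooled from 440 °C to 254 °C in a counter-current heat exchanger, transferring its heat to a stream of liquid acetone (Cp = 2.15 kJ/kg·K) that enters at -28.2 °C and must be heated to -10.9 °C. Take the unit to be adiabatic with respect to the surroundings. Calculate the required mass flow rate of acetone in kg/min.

Heat released by hot stream: Q = 103 × 1.97 × (440 − 254) = 37741 kJ/min
Energy balance on cold side (adiabatic exchanger): Q = ṁ_c·Cp_c·(T_c,out − T_c,in)
ṁ_c = 37741 / [2.15 × (-10.9 − -28.2)] = 1014.7 kg/min

ṁ_c = 1010 kg/min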